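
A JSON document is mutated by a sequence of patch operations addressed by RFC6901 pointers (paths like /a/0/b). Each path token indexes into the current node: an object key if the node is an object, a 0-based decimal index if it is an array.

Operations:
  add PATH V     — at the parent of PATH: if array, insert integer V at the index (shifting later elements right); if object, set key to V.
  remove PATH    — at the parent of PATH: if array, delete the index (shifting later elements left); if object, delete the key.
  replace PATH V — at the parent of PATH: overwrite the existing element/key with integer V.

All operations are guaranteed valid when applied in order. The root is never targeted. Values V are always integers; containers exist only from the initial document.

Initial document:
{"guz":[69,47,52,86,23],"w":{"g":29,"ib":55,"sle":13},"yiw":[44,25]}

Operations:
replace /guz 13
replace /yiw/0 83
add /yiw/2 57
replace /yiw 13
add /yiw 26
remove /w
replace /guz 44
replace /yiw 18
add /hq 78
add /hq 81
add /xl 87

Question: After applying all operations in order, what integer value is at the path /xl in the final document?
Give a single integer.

Answer: 87

Derivation:
After op 1 (replace /guz 13): {"guz":13,"w":{"g":29,"ib":55,"sle":13},"yiw":[44,25]}
After op 2 (replace /yiw/0 83): {"guz":13,"w":{"g":29,"ib":55,"sle":13},"yiw":[83,25]}
After op 3 (add /yiw/2 57): {"guz":13,"w":{"g":29,"ib":55,"sle":13},"yiw":[83,25,57]}
After op 4 (replace /yiw 13): {"guz":13,"w":{"g":29,"ib":55,"sle":13},"yiw":13}
After op 5 (add /yiw 26): {"guz":13,"w":{"g":29,"ib":55,"sle":13},"yiw":26}
After op 6 (remove /w): {"guz":13,"yiw":26}
After op 7 (replace /guz 44): {"guz":44,"yiw":26}
After op 8 (replace /yiw 18): {"guz":44,"yiw":18}
After op 9 (add /hq 78): {"guz":44,"hq":78,"yiw":18}
After op 10 (add /hq 81): {"guz":44,"hq":81,"yiw":18}
After op 11 (add /xl 87): {"guz":44,"hq":81,"xl":87,"yiw":18}
Value at /xl: 87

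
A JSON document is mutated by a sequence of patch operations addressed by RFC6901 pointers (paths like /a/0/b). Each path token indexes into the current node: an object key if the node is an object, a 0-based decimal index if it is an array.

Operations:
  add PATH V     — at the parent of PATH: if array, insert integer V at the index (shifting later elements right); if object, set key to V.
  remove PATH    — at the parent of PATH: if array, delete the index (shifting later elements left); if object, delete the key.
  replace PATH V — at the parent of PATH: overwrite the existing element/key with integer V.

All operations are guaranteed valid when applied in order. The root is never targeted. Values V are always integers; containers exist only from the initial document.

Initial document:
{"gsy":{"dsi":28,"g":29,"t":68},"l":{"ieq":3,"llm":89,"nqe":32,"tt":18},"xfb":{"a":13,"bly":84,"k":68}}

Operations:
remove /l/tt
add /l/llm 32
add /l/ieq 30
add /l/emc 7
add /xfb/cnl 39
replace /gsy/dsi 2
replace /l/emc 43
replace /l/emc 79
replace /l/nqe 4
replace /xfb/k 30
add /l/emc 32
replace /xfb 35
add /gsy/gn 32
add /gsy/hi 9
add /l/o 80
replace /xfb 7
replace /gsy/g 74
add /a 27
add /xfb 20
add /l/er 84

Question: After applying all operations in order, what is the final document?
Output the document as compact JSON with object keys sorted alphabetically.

After op 1 (remove /l/tt): {"gsy":{"dsi":28,"g":29,"t":68},"l":{"ieq":3,"llm":89,"nqe":32},"xfb":{"a":13,"bly":84,"k":68}}
After op 2 (add /l/llm 32): {"gsy":{"dsi":28,"g":29,"t":68},"l":{"ieq":3,"llm":32,"nqe":32},"xfb":{"a":13,"bly":84,"k":68}}
After op 3 (add /l/ieq 30): {"gsy":{"dsi":28,"g":29,"t":68},"l":{"ieq":30,"llm":32,"nqe":32},"xfb":{"a":13,"bly":84,"k":68}}
After op 4 (add /l/emc 7): {"gsy":{"dsi":28,"g":29,"t":68},"l":{"emc":7,"ieq":30,"llm":32,"nqe":32},"xfb":{"a":13,"bly":84,"k":68}}
After op 5 (add /xfb/cnl 39): {"gsy":{"dsi":28,"g":29,"t":68},"l":{"emc":7,"ieq":30,"llm":32,"nqe":32},"xfb":{"a":13,"bly":84,"cnl":39,"k":68}}
After op 6 (replace /gsy/dsi 2): {"gsy":{"dsi":2,"g":29,"t":68},"l":{"emc":7,"ieq":30,"llm":32,"nqe":32},"xfb":{"a":13,"bly":84,"cnl":39,"k":68}}
After op 7 (replace /l/emc 43): {"gsy":{"dsi":2,"g":29,"t":68},"l":{"emc":43,"ieq":30,"llm":32,"nqe":32},"xfb":{"a":13,"bly":84,"cnl":39,"k":68}}
After op 8 (replace /l/emc 79): {"gsy":{"dsi":2,"g":29,"t":68},"l":{"emc":79,"ieq":30,"llm":32,"nqe":32},"xfb":{"a":13,"bly":84,"cnl":39,"k":68}}
After op 9 (replace /l/nqe 4): {"gsy":{"dsi":2,"g":29,"t":68},"l":{"emc":79,"ieq":30,"llm":32,"nqe":4},"xfb":{"a":13,"bly":84,"cnl":39,"k":68}}
After op 10 (replace /xfb/k 30): {"gsy":{"dsi":2,"g":29,"t":68},"l":{"emc":79,"ieq":30,"llm":32,"nqe":4},"xfb":{"a":13,"bly":84,"cnl":39,"k":30}}
After op 11 (add /l/emc 32): {"gsy":{"dsi":2,"g":29,"t":68},"l":{"emc":32,"ieq":30,"llm":32,"nqe":4},"xfb":{"a":13,"bly":84,"cnl":39,"k":30}}
After op 12 (replace /xfb 35): {"gsy":{"dsi":2,"g":29,"t":68},"l":{"emc":32,"ieq":30,"llm":32,"nqe":4},"xfb":35}
After op 13 (add /gsy/gn 32): {"gsy":{"dsi":2,"g":29,"gn":32,"t":68},"l":{"emc":32,"ieq":30,"llm":32,"nqe":4},"xfb":35}
After op 14 (add /gsy/hi 9): {"gsy":{"dsi":2,"g":29,"gn":32,"hi":9,"t":68},"l":{"emc":32,"ieq":30,"llm":32,"nqe":4},"xfb":35}
After op 15 (add /l/o 80): {"gsy":{"dsi":2,"g":29,"gn":32,"hi":9,"t":68},"l":{"emc":32,"ieq":30,"llm":32,"nqe":4,"o":80},"xfb":35}
After op 16 (replace /xfb 7): {"gsy":{"dsi":2,"g":29,"gn":32,"hi":9,"t":68},"l":{"emc":32,"ieq":30,"llm":32,"nqe":4,"o":80},"xfb":7}
After op 17 (replace /gsy/g 74): {"gsy":{"dsi":2,"g":74,"gn":32,"hi":9,"t":68},"l":{"emc":32,"ieq":30,"llm":32,"nqe":4,"o":80},"xfb":7}
After op 18 (add /a 27): {"a":27,"gsy":{"dsi":2,"g":74,"gn":32,"hi":9,"t":68},"l":{"emc":32,"ieq":30,"llm":32,"nqe":4,"o":80},"xfb":7}
After op 19 (add /xfb 20): {"a":27,"gsy":{"dsi":2,"g":74,"gn":32,"hi":9,"t":68},"l":{"emc":32,"ieq":30,"llm":32,"nqe":4,"o":80},"xfb":20}
After op 20 (add /l/er 84): {"a":27,"gsy":{"dsi":2,"g":74,"gn":32,"hi":9,"t":68},"l":{"emc":32,"er":84,"ieq":30,"llm":32,"nqe":4,"o":80},"xfb":20}

Answer: {"a":27,"gsy":{"dsi":2,"g":74,"gn":32,"hi":9,"t":68},"l":{"emc":32,"er":84,"ieq":30,"llm":32,"nqe":4,"o":80},"xfb":20}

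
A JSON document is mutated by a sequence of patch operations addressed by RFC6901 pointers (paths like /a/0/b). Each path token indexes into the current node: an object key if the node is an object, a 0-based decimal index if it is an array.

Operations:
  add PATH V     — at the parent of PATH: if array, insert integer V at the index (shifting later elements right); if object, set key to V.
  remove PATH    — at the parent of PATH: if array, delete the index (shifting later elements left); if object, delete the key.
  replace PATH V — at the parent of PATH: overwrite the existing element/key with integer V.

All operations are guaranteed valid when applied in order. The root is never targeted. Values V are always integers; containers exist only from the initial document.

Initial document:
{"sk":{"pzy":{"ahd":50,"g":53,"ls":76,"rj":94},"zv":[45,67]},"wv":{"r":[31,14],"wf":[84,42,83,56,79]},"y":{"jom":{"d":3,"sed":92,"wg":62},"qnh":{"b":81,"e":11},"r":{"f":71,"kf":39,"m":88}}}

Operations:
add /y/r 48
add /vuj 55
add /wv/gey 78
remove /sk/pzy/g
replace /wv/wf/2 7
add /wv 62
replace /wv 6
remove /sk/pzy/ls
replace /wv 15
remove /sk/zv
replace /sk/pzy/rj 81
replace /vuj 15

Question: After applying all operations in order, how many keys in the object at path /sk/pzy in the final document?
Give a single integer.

Answer: 2

Derivation:
After op 1 (add /y/r 48): {"sk":{"pzy":{"ahd":50,"g":53,"ls":76,"rj":94},"zv":[45,67]},"wv":{"r":[31,14],"wf":[84,42,83,56,79]},"y":{"jom":{"d":3,"sed":92,"wg":62},"qnh":{"b":81,"e":11},"r":48}}
After op 2 (add /vuj 55): {"sk":{"pzy":{"ahd":50,"g":53,"ls":76,"rj":94},"zv":[45,67]},"vuj":55,"wv":{"r":[31,14],"wf":[84,42,83,56,79]},"y":{"jom":{"d":3,"sed":92,"wg":62},"qnh":{"b":81,"e":11},"r":48}}
After op 3 (add /wv/gey 78): {"sk":{"pzy":{"ahd":50,"g":53,"ls":76,"rj":94},"zv":[45,67]},"vuj":55,"wv":{"gey":78,"r":[31,14],"wf":[84,42,83,56,79]},"y":{"jom":{"d":3,"sed":92,"wg":62},"qnh":{"b":81,"e":11},"r":48}}
After op 4 (remove /sk/pzy/g): {"sk":{"pzy":{"ahd":50,"ls":76,"rj":94},"zv":[45,67]},"vuj":55,"wv":{"gey":78,"r":[31,14],"wf":[84,42,83,56,79]},"y":{"jom":{"d":3,"sed":92,"wg":62},"qnh":{"b":81,"e":11},"r":48}}
After op 5 (replace /wv/wf/2 7): {"sk":{"pzy":{"ahd":50,"ls":76,"rj":94},"zv":[45,67]},"vuj":55,"wv":{"gey":78,"r":[31,14],"wf":[84,42,7,56,79]},"y":{"jom":{"d":3,"sed":92,"wg":62},"qnh":{"b":81,"e":11},"r":48}}
After op 6 (add /wv 62): {"sk":{"pzy":{"ahd":50,"ls":76,"rj":94},"zv":[45,67]},"vuj":55,"wv":62,"y":{"jom":{"d":3,"sed":92,"wg":62},"qnh":{"b":81,"e":11},"r":48}}
After op 7 (replace /wv 6): {"sk":{"pzy":{"ahd":50,"ls":76,"rj":94},"zv":[45,67]},"vuj":55,"wv":6,"y":{"jom":{"d":3,"sed":92,"wg":62},"qnh":{"b":81,"e":11},"r":48}}
After op 8 (remove /sk/pzy/ls): {"sk":{"pzy":{"ahd":50,"rj":94},"zv":[45,67]},"vuj":55,"wv":6,"y":{"jom":{"d":3,"sed":92,"wg":62},"qnh":{"b":81,"e":11},"r":48}}
After op 9 (replace /wv 15): {"sk":{"pzy":{"ahd":50,"rj":94},"zv":[45,67]},"vuj":55,"wv":15,"y":{"jom":{"d":3,"sed":92,"wg":62},"qnh":{"b":81,"e":11},"r":48}}
After op 10 (remove /sk/zv): {"sk":{"pzy":{"ahd":50,"rj":94}},"vuj":55,"wv":15,"y":{"jom":{"d":3,"sed":92,"wg":62},"qnh":{"b":81,"e":11},"r":48}}
After op 11 (replace /sk/pzy/rj 81): {"sk":{"pzy":{"ahd":50,"rj":81}},"vuj":55,"wv":15,"y":{"jom":{"d":3,"sed":92,"wg":62},"qnh":{"b":81,"e":11},"r":48}}
After op 12 (replace /vuj 15): {"sk":{"pzy":{"ahd":50,"rj":81}},"vuj":15,"wv":15,"y":{"jom":{"d":3,"sed":92,"wg":62},"qnh":{"b":81,"e":11},"r":48}}
Size at path /sk/pzy: 2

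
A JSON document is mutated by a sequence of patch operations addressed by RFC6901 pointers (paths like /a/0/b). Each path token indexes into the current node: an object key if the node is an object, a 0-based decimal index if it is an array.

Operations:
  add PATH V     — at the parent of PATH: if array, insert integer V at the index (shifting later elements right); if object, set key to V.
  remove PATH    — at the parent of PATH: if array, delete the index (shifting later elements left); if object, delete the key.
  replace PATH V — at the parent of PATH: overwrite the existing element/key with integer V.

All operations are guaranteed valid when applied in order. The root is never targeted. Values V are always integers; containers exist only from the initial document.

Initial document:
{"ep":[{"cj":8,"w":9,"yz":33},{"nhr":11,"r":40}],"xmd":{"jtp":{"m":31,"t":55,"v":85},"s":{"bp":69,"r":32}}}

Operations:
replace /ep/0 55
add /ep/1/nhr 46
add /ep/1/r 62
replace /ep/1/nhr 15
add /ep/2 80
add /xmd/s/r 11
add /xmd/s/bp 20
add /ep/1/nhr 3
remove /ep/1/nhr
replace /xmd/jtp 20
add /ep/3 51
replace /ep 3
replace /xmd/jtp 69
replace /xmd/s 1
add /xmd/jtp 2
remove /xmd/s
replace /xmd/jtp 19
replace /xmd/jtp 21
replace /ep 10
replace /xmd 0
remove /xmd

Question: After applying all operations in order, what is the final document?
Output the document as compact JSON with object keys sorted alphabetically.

After op 1 (replace /ep/0 55): {"ep":[55,{"nhr":11,"r":40}],"xmd":{"jtp":{"m":31,"t":55,"v":85},"s":{"bp":69,"r":32}}}
After op 2 (add /ep/1/nhr 46): {"ep":[55,{"nhr":46,"r":40}],"xmd":{"jtp":{"m":31,"t":55,"v":85},"s":{"bp":69,"r":32}}}
After op 3 (add /ep/1/r 62): {"ep":[55,{"nhr":46,"r":62}],"xmd":{"jtp":{"m":31,"t":55,"v":85},"s":{"bp":69,"r":32}}}
After op 4 (replace /ep/1/nhr 15): {"ep":[55,{"nhr":15,"r":62}],"xmd":{"jtp":{"m":31,"t":55,"v":85},"s":{"bp":69,"r":32}}}
After op 5 (add /ep/2 80): {"ep":[55,{"nhr":15,"r":62},80],"xmd":{"jtp":{"m":31,"t":55,"v":85},"s":{"bp":69,"r":32}}}
After op 6 (add /xmd/s/r 11): {"ep":[55,{"nhr":15,"r":62},80],"xmd":{"jtp":{"m":31,"t":55,"v":85},"s":{"bp":69,"r":11}}}
After op 7 (add /xmd/s/bp 20): {"ep":[55,{"nhr":15,"r":62},80],"xmd":{"jtp":{"m":31,"t":55,"v":85},"s":{"bp":20,"r":11}}}
After op 8 (add /ep/1/nhr 3): {"ep":[55,{"nhr":3,"r":62},80],"xmd":{"jtp":{"m":31,"t":55,"v":85},"s":{"bp":20,"r":11}}}
After op 9 (remove /ep/1/nhr): {"ep":[55,{"r":62},80],"xmd":{"jtp":{"m":31,"t":55,"v":85},"s":{"bp":20,"r":11}}}
After op 10 (replace /xmd/jtp 20): {"ep":[55,{"r":62},80],"xmd":{"jtp":20,"s":{"bp":20,"r":11}}}
After op 11 (add /ep/3 51): {"ep":[55,{"r":62},80,51],"xmd":{"jtp":20,"s":{"bp":20,"r":11}}}
After op 12 (replace /ep 3): {"ep":3,"xmd":{"jtp":20,"s":{"bp":20,"r":11}}}
After op 13 (replace /xmd/jtp 69): {"ep":3,"xmd":{"jtp":69,"s":{"bp":20,"r":11}}}
After op 14 (replace /xmd/s 1): {"ep":3,"xmd":{"jtp":69,"s":1}}
After op 15 (add /xmd/jtp 2): {"ep":3,"xmd":{"jtp":2,"s":1}}
After op 16 (remove /xmd/s): {"ep":3,"xmd":{"jtp":2}}
After op 17 (replace /xmd/jtp 19): {"ep":3,"xmd":{"jtp":19}}
After op 18 (replace /xmd/jtp 21): {"ep":3,"xmd":{"jtp":21}}
After op 19 (replace /ep 10): {"ep":10,"xmd":{"jtp":21}}
After op 20 (replace /xmd 0): {"ep":10,"xmd":0}
After op 21 (remove /xmd): {"ep":10}

Answer: {"ep":10}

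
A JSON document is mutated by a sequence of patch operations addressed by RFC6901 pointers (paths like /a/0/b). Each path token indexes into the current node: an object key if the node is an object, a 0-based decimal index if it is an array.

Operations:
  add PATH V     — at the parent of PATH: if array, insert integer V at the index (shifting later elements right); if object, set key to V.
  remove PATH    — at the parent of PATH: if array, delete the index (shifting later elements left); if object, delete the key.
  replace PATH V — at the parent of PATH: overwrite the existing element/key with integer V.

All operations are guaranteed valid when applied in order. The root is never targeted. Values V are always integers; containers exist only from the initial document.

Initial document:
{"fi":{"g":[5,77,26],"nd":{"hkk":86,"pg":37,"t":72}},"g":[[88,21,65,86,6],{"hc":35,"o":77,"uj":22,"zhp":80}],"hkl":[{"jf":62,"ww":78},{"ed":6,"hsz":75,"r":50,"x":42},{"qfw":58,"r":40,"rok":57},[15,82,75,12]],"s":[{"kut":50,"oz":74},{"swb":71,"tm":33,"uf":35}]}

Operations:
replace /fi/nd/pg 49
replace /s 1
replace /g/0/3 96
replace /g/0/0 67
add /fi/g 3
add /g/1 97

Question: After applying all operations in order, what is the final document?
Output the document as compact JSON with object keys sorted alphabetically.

After op 1 (replace /fi/nd/pg 49): {"fi":{"g":[5,77,26],"nd":{"hkk":86,"pg":49,"t":72}},"g":[[88,21,65,86,6],{"hc":35,"o":77,"uj":22,"zhp":80}],"hkl":[{"jf":62,"ww":78},{"ed":6,"hsz":75,"r":50,"x":42},{"qfw":58,"r":40,"rok":57},[15,82,75,12]],"s":[{"kut":50,"oz":74},{"swb":71,"tm":33,"uf":35}]}
After op 2 (replace /s 1): {"fi":{"g":[5,77,26],"nd":{"hkk":86,"pg":49,"t":72}},"g":[[88,21,65,86,6],{"hc":35,"o":77,"uj":22,"zhp":80}],"hkl":[{"jf":62,"ww":78},{"ed":6,"hsz":75,"r":50,"x":42},{"qfw":58,"r":40,"rok":57},[15,82,75,12]],"s":1}
After op 3 (replace /g/0/3 96): {"fi":{"g":[5,77,26],"nd":{"hkk":86,"pg":49,"t":72}},"g":[[88,21,65,96,6],{"hc":35,"o":77,"uj":22,"zhp":80}],"hkl":[{"jf":62,"ww":78},{"ed":6,"hsz":75,"r":50,"x":42},{"qfw":58,"r":40,"rok":57},[15,82,75,12]],"s":1}
After op 4 (replace /g/0/0 67): {"fi":{"g":[5,77,26],"nd":{"hkk":86,"pg":49,"t":72}},"g":[[67,21,65,96,6],{"hc":35,"o":77,"uj":22,"zhp":80}],"hkl":[{"jf":62,"ww":78},{"ed":6,"hsz":75,"r":50,"x":42},{"qfw":58,"r":40,"rok":57},[15,82,75,12]],"s":1}
After op 5 (add /fi/g 3): {"fi":{"g":3,"nd":{"hkk":86,"pg":49,"t":72}},"g":[[67,21,65,96,6],{"hc":35,"o":77,"uj":22,"zhp":80}],"hkl":[{"jf":62,"ww":78},{"ed":6,"hsz":75,"r":50,"x":42},{"qfw":58,"r":40,"rok":57},[15,82,75,12]],"s":1}
After op 6 (add /g/1 97): {"fi":{"g":3,"nd":{"hkk":86,"pg":49,"t":72}},"g":[[67,21,65,96,6],97,{"hc":35,"o":77,"uj":22,"zhp":80}],"hkl":[{"jf":62,"ww":78},{"ed":6,"hsz":75,"r":50,"x":42},{"qfw":58,"r":40,"rok":57},[15,82,75,12]],"s":1}

Answer: {"fi":{"g":3,"nd":{"hkk":86,"pg":49,"t":72}},"g":[[67,21,65,96,6],97,{"hc":35,"o":77,"uj":22,"zhp":80}],"hkl":[{"jf":62,"ww":78},{"ed":6,"hsz":75,"r":50,"x":42},{"qfw":58,"r":40,"rok":57},[15,82,75,12]],"s":1}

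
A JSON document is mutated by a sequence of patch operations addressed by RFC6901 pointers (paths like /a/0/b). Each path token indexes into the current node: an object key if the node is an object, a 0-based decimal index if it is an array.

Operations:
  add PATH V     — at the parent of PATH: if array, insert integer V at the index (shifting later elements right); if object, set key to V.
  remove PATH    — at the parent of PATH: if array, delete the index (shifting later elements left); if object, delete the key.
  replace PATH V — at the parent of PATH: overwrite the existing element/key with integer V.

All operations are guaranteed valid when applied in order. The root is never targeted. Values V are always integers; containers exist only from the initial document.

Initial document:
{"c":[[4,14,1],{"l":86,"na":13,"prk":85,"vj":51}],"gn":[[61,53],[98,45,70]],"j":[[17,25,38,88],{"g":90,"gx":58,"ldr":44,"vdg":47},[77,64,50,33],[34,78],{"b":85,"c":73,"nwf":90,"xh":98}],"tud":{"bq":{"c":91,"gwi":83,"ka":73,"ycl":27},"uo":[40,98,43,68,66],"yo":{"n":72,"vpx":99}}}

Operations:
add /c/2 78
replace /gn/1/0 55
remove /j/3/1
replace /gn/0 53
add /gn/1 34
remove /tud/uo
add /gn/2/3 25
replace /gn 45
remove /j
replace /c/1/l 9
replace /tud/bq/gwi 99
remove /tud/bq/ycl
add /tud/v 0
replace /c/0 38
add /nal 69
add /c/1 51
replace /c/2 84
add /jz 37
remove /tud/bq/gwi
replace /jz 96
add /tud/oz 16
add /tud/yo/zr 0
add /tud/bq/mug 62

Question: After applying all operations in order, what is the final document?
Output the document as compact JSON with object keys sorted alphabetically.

Answer: {"c":[38,51,84,78],"gn":45,"jz":96,"nal":69,"tud":{"bq":{"c":91,"ka":73,"mug":62},"oz":16,"v":0,"yo":{"n":72,"vpx":99,"zr":0}}}

Derivation:
After op 1 (add /c/2 78): {"c":[[4,14,1],{"l":86,"na":13,"prk":85,"vj":51},78],"gn":[[61,53],[98,45,70]],"j":[[17,25,38,88],{"g":90,"gx":58,"ldr":44,"vdg":47},[77,64,50,33],[34,78],{"b":85,"c":73,"nwf":90,"xh":98}],"tud":{"bq":{"c":91,"gwi":83,"ka":73,"ycl":27},"uo":[40,98,43,68,66],"yo":{"n":72,"vpx":99}}}
After op 2 (replace /gn/1/0 55): {"c":[[4,14,1],{"l":86,"na":13,"prk":85,"vj":51},78],"gn":[[61,53],[55,45,70]],"j":[[17,25,38,88],{"g":90,"gx":58,"ldr":44,"vdg":47},[77,64,50,33],[34,78],{"b":85,"c":73,"nwf":90,"xh":98}],"tud":{"bq":{"c":91,"gwi":83,"ka":73,"ycl":27},"uo":[40,98,43,68,66],"yo":{"n":72,"vpx":99}}}
After op 3 (remove /j/3/1): {"c":[[4,14,1],{"l":86,"na":13,"prk":85,"vj":51},78],"gn":[[61,53],[55,45,70]],"j":[[17,25,38,88],{"g":90,"gx":58,"ldr":44,"vdg":47},[77,64,50,33],[34],{"b":85,"c":73,"nwf":90,"xh":98}],"tud":{"bq":{"c":91,"gwi":83,"ka":73,"ycl":27},"uo":[40,98,43,68,66],"yo":{"n":72,"vpx":99}}}
After op 4 (replace /gn/0 53): {"c":[[4,14,1],{"l":86,"na":13,"prk":85,"vj":51},78],"gn":[53,[55,45,70]],"j":[[17,25,38,88],{"g":90,"gx":58,"ldr":44,"vdg":47},[77,64,50,33],[34],{"b":85,"c":73,"nwf":90,"xh":98}],"tud":{"bq":{"c":91,"gwi":83,"ka":73,"ycl":27},"uo":[40,98,43,68,66],"yo":{"n":72,"vpx":99}}}
After op 5 (add /gn/1 34): {"c":[[4,14,1],{"l":86,"na":13,"prk":85,"vj":51},78],"gn":[53,34,[55,45,70]],"j":[[17,25,38,88],{"g":90,"gx":58,"ldr":44,"vdg":47},[77,64,50,33],[34],{"b":85,"c":73,"nwf":90,"xh":98}],"tud":{"bq":{"c":91,"gwi":83,"ka":73,"ycl":27},"uo":[40,98,43,68,66],"yo":{"n":72,"vpx":99}}}
After op 6 (remove /tud/uo): {"c":[[4,14,1],{"l":86,"na":13,"prk":85,"vj":51},78],"gn":[53,34,[55,45,70]],"j":[[17,25,38,88],{"g":90,"gx":58,"ldr":44,"vdg":47},[77,64,50,33],[34],{"b":85,"c":73,"nwf":90,"xh":98}],"tud":{"bq":{"c":91,"gwi":83,"ka":73,"ycl":27},"yo":{"n":72,"vpx":99}}}
After op 7 (add /gn/2/3 25): {"c":[[4,14,1],{"l":86,"na":13,"prk":85,"vj":51},78],"gn":[53,34,[55,45,70,25]],"j":[[17,25,38,88],{"g":90,"gx":58,"ldr":44,"vdg":47},[77,64,50,33],[34],{"b":85,"c":73,"nwf":90,"xh":98}],"tud":{"bq":{"c":91,"gwi":83,"ka":73,"ycl":27},"yo":{"n":72,"vpx":99}}}
After op 8 (replace /gn 45): {"c":[[4,14,1],{"l":86,"na":13,"prk":85,"vj":51},78],"gn":45,"j":[[17,25,38,88],{"g":90,"gx":58,"ldr":44,"vdg":47},[77,64,50,33],[34],{"b":85,"c":73,"nwf":90,"xh":98}],"tud":{"bq":{"c":91,"gwi":83,"ka":73,"ycl":27},"yo":{"n":72,"vpx":99}}}
After op 9 (remove /j): {"c":[[4,14,1],{"l":86,"na":13,"prk":85,"vj":51},78],"gn":45,"tud":{"bq":{"c":91,"gwi":83,"ka":73,"ycl":27},"yo":{"n":72,"vpx":99}}}
After op 10 (replace /c/1/l 9): {"c":[[4,14,1],{"l":9,"na":13,"prk":85,"vj":51},78],"gn":45,"tud":{"bq":{"c":91,"gwi":83,"ka":73,"ycl":27},"yo":{"n":72,"vpx":99}}}
After op 11 (replace /tud/bq/gwi 99): {"c":[[4,14,1],{"l":9,"na":13,"prk":85,"vj":51},78],"gn":45,"tud":{"bq":{"c":91,"gwi":99,"ka":73,"ycl":27},"yo":{"n":72,"vpx":99}}}
After op 12 (remove /tud/bq/ycl): {"c":[[4,14,1],{"l":9,"na":13,"prk":85,"vj":51},78],"gn":45,"tud":{"bq":{"c":91,"gwi":99,"ka":73},"yo":{"n":72,"vpx":99}}}
After op 13 (add /tud/v 0): {"c":[[4,14,1],{"l":9,"na":13,"prk":85,"vj":51},78],"gn":45,"tud":{"bq":{"c":91,"gwi":99,"ka":73},"v":0,"yo":{"n":72,"vpx":99}}}
After op 14 (replace /c/0 38): {"c":[38,{"l":9,"na":13,"prk":85,"vj":51},78],"gn":45,"tud":{"bq":{"c":91,"gwi":99,"ka":73},"v":0,"yo":{"n":72,"vpx":99}}}
After op 15 (add /nal 69): {"c":[38,{"l":9,"na":13,"prk":85,"vj":51},78],"gn":45,"nal":69,"tud":{"bq":{"c":91,"gwi":99,"ka":73},"v":0,"yo":{"n":72,"vpx":99}}}
After op 16 (add /c/1 51): {"c":[38,51,{"l":9,"na":13,"prk":85,"vj":51},78],"gn":45,"nal":69,"tud":{"bq":{"c":91,"gwi":99,"ka":73},"v":0,"yo":{"n":72,"vpx":99}}}
After op 17 (replace /c/2 84): {"c":[38,51,84,78],"gn":45,"nal":69,"tud":{"bq":{"c":91,"gwi":99,"ka":73},"v":0,"yo":{"n":72,"vpx":99}}}
After op 18 (add /jz 37): {"c":[38,51,84,78],"gn":45,"jz":37,"nal":69,"tud":{"bq":{"c":91,"gwi":99,"ka":73},"v":0,"yo":{"n":72,"vpx":99}}}
After op 19 (remove /tud/bq/gwi): {"c":[38,51,84,78],"gn":45,"jz":37,"nal":69,"tud":{"bq":{"c":91,"ka":73},"v":0,"yo":{"n":72,"vpx":99}}}
After op 20 (replace /jz 96): {"c":[38,51,84,78],"gn":45,"jz":96,"nal":69,"tud":{"bq":{"c":91,"ka":73},"v":0,"yo":{"n":72,"vpx":99}}}
After op 21 (add /tud/oz 16): {"c":[38,51,84,78],"gn":45,"jz":96,"nal":69,"tud":{"bq":{"c":91,"ka":73},"oz":16,"v":0,"yo":{"n":72,"vpx":99}}}
After op 22 (add /tud/yo/zr 0): {"c":[38,51,84,78],"gn":45,"jz":96,"nal":69,"tud":{"bq":{"c":91,"ka":73},"oz":16,"v":0,"yo":{"n":72,"vpx":99,"zr":0}}}
After op 23 (add /tud/bq/mug 62): {"c":[38,51,84,78],"gn":45,"jz":96,"nal":69,"tud":{"bq":{"c":91,"ka":73,"mug":62},"oz":16,"v":0,"yo":{"n":72,"vpx":99,"zr":0}}}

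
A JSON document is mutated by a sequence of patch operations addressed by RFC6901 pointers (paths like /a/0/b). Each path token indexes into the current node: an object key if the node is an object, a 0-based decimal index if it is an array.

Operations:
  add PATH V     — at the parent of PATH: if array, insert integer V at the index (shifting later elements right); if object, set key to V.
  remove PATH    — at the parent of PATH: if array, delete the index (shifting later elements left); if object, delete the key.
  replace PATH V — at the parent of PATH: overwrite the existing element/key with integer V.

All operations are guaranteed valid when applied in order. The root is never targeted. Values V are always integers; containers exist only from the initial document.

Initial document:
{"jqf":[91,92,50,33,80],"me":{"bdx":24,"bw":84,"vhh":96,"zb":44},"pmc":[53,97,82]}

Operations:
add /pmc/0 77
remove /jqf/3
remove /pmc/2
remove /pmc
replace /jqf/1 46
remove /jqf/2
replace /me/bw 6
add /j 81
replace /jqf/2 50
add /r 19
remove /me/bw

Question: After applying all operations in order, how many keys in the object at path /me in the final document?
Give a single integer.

Answer: 3

Derivation:
After op 1 (add /pmc/0 77): {"jqf":[91,92,50,33,80],"me":{"bdx":24,"bw":84,"vhh":96,"zb":44},"pmc":[77,53,97,82]}
After op 2 (remove /jqf/3): {"jqf":[91,92,50,80],"me":{"bdx":24,"bw":84,"vhh":96,"zb":44},"pmc":[77,53,97,82]}
After op 3 (remove /pmc/2): {"jqf":[91,92,50,80],"me":{"bdx":24,"bw":84,"vhh":96,"zb":44},"pmc":[77,53,82]}
After op 4 (remove /pmc): {"jqf":[91,92,50,80],"me":{"bdx":24,"bw":84,"vhh":96,"zb":44}}
After op 5 (replace /jqf/1 46): {"jqf":[91,46,50,80],"me":{"bdx":24,"bw":84,"vhh":96,"zb":44}}
After op 6 (remove /jqf/2): {"jqf":[91,46,80],"me":{"bdx":24,"bw":84,"vhh":96,"zb":44}}
After op 7 (replace /me/bw 6): {"jqf":[91,46,80],"me":{"bdx":24,"bw":6,"vhh":96,"zb":44}}
After op 8 (add /j 81): {"j":81,"jqf":[91,46,80],"me":{"bdx":24,"bw":6,"vhh":96,"zb":44}}
After op 9 (replace /jqf/2 50): {"j":81,"jqf":[91,46,50],"me":{"bdx":24,"bw":6,"vhh":96,"zb":44}}
After op 10 (add /r 19): {"j":81,"jqf":[91,46,50],"me":{"bdx":24,"bw":6,"vhh":96,"zb":44},"r":19}
After op 11 (remove /me/bw): {"j":81,"jqf":[91,46,50],"me":{"bdx":24,"vhh":96,"zb":44},"r":19}
Size at path /me: 3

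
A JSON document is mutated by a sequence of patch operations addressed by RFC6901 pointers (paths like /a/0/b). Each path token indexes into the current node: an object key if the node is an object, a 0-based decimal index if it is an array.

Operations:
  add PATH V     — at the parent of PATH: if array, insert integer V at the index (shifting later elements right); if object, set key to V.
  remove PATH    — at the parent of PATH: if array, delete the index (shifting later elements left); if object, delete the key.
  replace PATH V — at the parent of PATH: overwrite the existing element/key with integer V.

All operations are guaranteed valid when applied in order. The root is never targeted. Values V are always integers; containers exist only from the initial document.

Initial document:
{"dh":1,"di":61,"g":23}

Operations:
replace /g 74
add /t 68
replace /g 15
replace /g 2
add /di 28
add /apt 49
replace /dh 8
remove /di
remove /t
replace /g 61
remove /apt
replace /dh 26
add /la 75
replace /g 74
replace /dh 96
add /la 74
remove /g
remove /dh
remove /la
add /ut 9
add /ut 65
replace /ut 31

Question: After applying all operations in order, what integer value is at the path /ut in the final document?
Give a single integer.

Answer: 31

Derivation:
After op 1 (replace /g 74): {"dh":1,"di":61,"g":74}
After op 2 (add /t 68): {"dh":1,"di":61,"g":74,"t":68}
After op 3 (replace /g 15): {"dh":1,"di":61,"g":15,"t":68}
After op 4 (replace /g 2): {"dh":1,"di":61,"g":2,"t":68}
After op 5 (add /di 28): {"dh":1,"di":28,"g":2,"t":68}
After op 6 (add /apt 49): {"apt":49,"dh":1,"di":28,"g":2,"t":68}
After op 7 (replace /dh 8): {"apt":49,"dh":8,"di":28,"g":2,"t":68}
After op 8 (remove /di): {"apt":49,"dh":8,"g":2,"t":68}
After op 9 (remove /t): {"apt":49,"dh":8,"g":2}
After op 10 (replace /g 61): {"apt":49,"dh":8,"g":61}
After op 11 (remove /apt): {"dh":8,"g":61}
After op 12 (replace /dh 26): {"dh":26,"g":61}
After op 13 (add /la 75): {"dh":26,"g":61,"la":75}
After op 14 (replace /g 74): {"dh":26,"g":74,"la":75}
After op 15 (replace /dh 96): {"dh":96,"g":74,"la":75}
After op 16 (add /la 74): {"dh":96,"g":74,"la":74}
After op 17 (remove /g): {"dh":96,"la":74}
After op 18 (remove /dh): {"la":74}
After op 19 (remove /la): {}
After op 20 (add /ut 9): {"ut":9}
After op 21 (add /ut 65): {"ut":65}
After op 22 (replace /ut 31): {"ut":31}
Value at /ut: 31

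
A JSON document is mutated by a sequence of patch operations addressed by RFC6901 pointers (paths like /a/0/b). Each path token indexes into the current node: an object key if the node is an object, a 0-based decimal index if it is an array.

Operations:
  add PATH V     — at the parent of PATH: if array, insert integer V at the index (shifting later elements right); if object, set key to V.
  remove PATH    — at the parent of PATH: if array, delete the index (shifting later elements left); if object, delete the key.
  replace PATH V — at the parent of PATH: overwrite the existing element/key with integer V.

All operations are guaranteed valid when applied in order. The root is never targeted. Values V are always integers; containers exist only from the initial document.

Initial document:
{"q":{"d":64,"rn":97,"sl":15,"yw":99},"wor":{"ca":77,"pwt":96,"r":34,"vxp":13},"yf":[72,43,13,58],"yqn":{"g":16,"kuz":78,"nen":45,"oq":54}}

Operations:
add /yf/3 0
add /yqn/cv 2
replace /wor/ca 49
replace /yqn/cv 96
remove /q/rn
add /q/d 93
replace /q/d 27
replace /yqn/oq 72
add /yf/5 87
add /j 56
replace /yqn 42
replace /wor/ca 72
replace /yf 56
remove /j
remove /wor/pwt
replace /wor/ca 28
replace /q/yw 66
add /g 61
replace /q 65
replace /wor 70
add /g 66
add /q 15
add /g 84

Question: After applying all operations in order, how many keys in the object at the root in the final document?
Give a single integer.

Answer: 5

Derivation:
After op 1 (add /yf/3 0): {"q":{"d":64,"rn":97,"sl":15,"yw":99},"wor":{"ca":77,"pwt":96,"r":34,"vxp":13},"yf":[72,43,13,0,58],"yqn":{"g":16,"kuz":78,"nen":45,"oq":54}}
After op 2 (add /yqn/cv 2): {"q":{"d":64,"rn":97,"sl":15,"yw":99},"wor":{"ca":77,"pwt":96,"r":34,"vxp":13},"yf":[72,43,13,0,58],"yqn":{"cv":2,"g":16,"kuz":78,"nen":45,"oq":54}}
After op 3 (replace /wor/ca 49): {"q":{"d":64,"rn":97,"sl":15,"yw":99},"wor":{"ca":49,"pwt":96,"r":34,"vxp":13},"yf":[72,43,13,0,58],"yqn":{"cv":2,"g":16,"kuz":78,"nen":45,"oq":54}}
After op 4 (replace /yqn/cv 96): {"q":{"d":64,"rn":97,"sl":15,"yw":99},"wor":{"ca":49,"pwt":96,"r":34,"vxp":13},"yf":[72,43,13,0,58],"yqn":{"cv":96,"g":16,"kuz":78,"nen":45,"oq":54}}
After op 5 (remove /q/rn): {"q":{"d":64,"sl":15,"yw":99},"wor":{"ca":49,"pwt":96,"r":34,"vxp":13},"yf":[72,43,13,0,58],"yqn":{"cv":96,"g":16,"kuz":78,"nen":45,"oq":54}}
After op 6 (add /q/d 93): {"q":{"d":93,"sl":15,"yw":99},"wor":{"ca":49,"pwt":96,"r":34,"vxp":13},"yf":[72,43,13,0,58],"yqn":{"cv":96,"g":16,"kuz":78,"nen":45,"oq":54}}
After op 7 (replace /q/d 27): {"q":{"d":27,"sl":15,"yw":99},"wor":{"ca":49,"pwt":96,"r":34,"vxp":13},"yf":[72,43,13,0,58],"yqn":{"cv":96,"g":16,"kuz":78,"nen":45,"oq":54}}
After op 8 (replace /yqn/oq 72): {"q":{"d":27,"sl":15,"yw":99},"wor":{"ca":49,"pwt":96,"r":34,"vxp":13},"yf":[72,43,13,0,58],"yqn":{"cv":96,"g":16,"kuz":78,"nen":45,"oq":72}}
After op 9 (add /yf/5 87): {"q":{"d":27,"sl":15,"yw":99},"wor":{"ca":49,"pwt":96,"r":34,"vxp":13},"yf":[72,43,13,0,58,87],"yqn":{"cv":96,"g":16,"kuz":78,"nen":45,"oq":72}}
After op 10 (add /j 56): {"j":56,"q":{"d":27,"sl":15,"yw":99},"wor":{"ca":49,"pwt":96,"r":34,"vxp":13},"yf":[72,43,13,0,58,87],"yqn":{"cv":96,"g":16,"kuz":78,"nen":45,"oq":72}}
After op 11 (replace /yqn 42): {"j":56,"q":{"d":27,"sl":15,"yw":99},"wor":{"ca":49,"pwt":96,"r":34,"vxp":13},"yf":[72,43,13,0,58,87],"yqn":42}
After op 12 (replace /wor/ca 72): {"j":56,"q":{"d":27,"sl":15,"yw":99},"wor":{"ca":72,"pwt":96,"r":34,"vxp":13},"yf":[72,43,13,0,58,87],"yqn":42}
After op 13 (replace /yf 56): {"j":56,"q":{"d":27,"sl":15,"yw":99},"wor":{"ca":72,"pwt":96,"r":34,"vxp":13},"yf":56,"yqn":42}
After op 14 (remove /j): {"q":{"d":27,"sl":15,"yw":99},"wor":{"ca":72,"pwt":96,"r":34,"vxp":13},"yf":56,"yqn":42}
After op 15 (remove /wor/pwt): {"q":{"d":27,"sl":15,"yw":99},"wor":{"ca":72,"r":34,"vxp":13},"yf":56,"yqn":42}
After op 16 (replace /wor/ca 28): {"q":{"d":27,"sl":15,"yw":99},"wor":{"ca":28,"r":34,"vxp":13},"yf":56,"yqn":42}
After op 17 (replace /q/yw 66): {"q":{"d":27,"sl":15,"yw":66},"wor":{"ca":28,"r":34,"vxp":13},"yf":56,"yqn":42}
After op 18 (add /g 61): {"g":61,"q":{"d":27,"sl":15,"yw":66},"wor":{"ca":28,"r":34,"vxp":13},"yf":56,"yqn":42}
After op 19 (replace /q 65): {"g":61,"q":65,"wor":{"ca":28,"r":34,"vxp":13},"yf":56,"yqn":42}
After op 20 (replace /wor 70): {"g":61,"q":65,"wor":70,"yf":56,"yqn":42}
After op 21 (add /g 66): {"g":66,"q":65,"wor":70,"yf":56,"yqn":42}
After op 22 (add /q 15): {"g":66,"q":15,"wor":70,"yf":56,"yqn":42}
After op 23 (add /g 84): {"g":84,"q":15,"wor":70,"yf":56,"yqn":42}
Size at the root: 5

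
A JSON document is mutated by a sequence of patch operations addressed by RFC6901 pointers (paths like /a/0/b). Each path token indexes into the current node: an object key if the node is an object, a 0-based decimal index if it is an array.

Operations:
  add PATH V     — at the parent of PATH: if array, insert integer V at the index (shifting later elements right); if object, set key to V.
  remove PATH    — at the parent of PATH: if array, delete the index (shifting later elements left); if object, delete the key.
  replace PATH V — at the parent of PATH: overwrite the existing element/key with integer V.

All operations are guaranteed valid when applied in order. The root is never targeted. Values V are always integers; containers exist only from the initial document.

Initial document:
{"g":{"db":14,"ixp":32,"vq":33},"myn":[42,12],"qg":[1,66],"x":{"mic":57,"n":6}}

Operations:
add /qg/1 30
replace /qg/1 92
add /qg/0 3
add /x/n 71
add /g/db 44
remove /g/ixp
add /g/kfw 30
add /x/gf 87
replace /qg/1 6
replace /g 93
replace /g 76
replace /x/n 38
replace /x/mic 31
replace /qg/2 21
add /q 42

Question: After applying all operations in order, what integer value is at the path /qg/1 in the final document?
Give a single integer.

After op 1 (add /qg/1 30): {"g":{"db":14,"ixp":32,"vq":33},"myn":[42,12],"qg":[1,30,66],"x":{"mic":57,"n":6}}
After op 2 (replace /qg/1 92): {"g":{"db":14,"ixp":32,"vq":33},"myn":[42,12],"qg":[1,92,66],"x":{"mic":57,"n":6}}
After op 3 (add /qg/0 3): {"g":{"db":14,"ixp":32,"vq":33},"myn":[42,12],"qg":[3,1,92,66],"x":{"mic":57,"n":6}}
After op 4 (add /x/n 71): {"g":{"db":14,"ixp":32,"vq":33},"myn":[42,12],"qg":[3,1,92,66],"x":{"mic":57,"n":71}}
After op 5 (add /g/db 44): {"g":{"db":44,"ixp":32,"vq":33},"myn":[42,12],"qg":[3,1,92,66],"x":{"mic":57,"n":71}}
After op 6 (remove /g/ixp): {"g":{"db":44,"vq":33},"myn":[42,12],"qg":[3,1,92,66],"x":{"mic":57,"n":71}}
After op 7 (add /g/kfw 30): {"g":{"db":44,"kfw":30,"vq":33},"myn":[42,12],"qg":[3,1,92,66],"x":{"mic":57,"n":71}}
After op 8 (add /x/gf 87): {"g":{"db":44,"kfw":30,"vq":33},"myn":[42,12],"qg":[3,1,92,66],"x":{"gf":87,"mic":57,"n":71}}
After op 9 (replace /qg/1 6): {"g":{"db":44,"kfw":30,"vq":33},"myn":[42,12],"qg":[3,6,92,66],"x":{"gf":87,"mic":57,"n":71}}
After op 10 (replace /g 93): {"g":93,"myn":[42,12],"qg":[3,6,92,66],"x":{"gf":87,"mic":57,"n":71}}
After op 11 (replace /g 76): {"g":76,"myn":[42,12],"qg":[3,6,92,66],"x":{"gf":87,"mic":57,"n":71}}
After op 12 (replace /x/n 38): {"g":76,"myn":[42,12],"qg":[3,6,92,66],"x":{"gf":87,"mic":57,"n":38}}
After op 13 (replace /x/mic 31): {"g":76,"myn":[42,12],"qg":[3,6,92,66],"x":{"gf":87,"mic":31,"n":38}}
After op 14 (replace /qg/2 21): {"g":76,"myn":[42,12],"qg":[3,6,21,66],"x":{"gf":87,"mic":31,"n":38}}
After op 15 (add /q 42): {"g":76,"myn":[42,12],"q":42,"qg":[3,6,21,66],"x":{"gf":87,"mic":31,"n":38}}
Value at /qg/1: 6

Answer: 6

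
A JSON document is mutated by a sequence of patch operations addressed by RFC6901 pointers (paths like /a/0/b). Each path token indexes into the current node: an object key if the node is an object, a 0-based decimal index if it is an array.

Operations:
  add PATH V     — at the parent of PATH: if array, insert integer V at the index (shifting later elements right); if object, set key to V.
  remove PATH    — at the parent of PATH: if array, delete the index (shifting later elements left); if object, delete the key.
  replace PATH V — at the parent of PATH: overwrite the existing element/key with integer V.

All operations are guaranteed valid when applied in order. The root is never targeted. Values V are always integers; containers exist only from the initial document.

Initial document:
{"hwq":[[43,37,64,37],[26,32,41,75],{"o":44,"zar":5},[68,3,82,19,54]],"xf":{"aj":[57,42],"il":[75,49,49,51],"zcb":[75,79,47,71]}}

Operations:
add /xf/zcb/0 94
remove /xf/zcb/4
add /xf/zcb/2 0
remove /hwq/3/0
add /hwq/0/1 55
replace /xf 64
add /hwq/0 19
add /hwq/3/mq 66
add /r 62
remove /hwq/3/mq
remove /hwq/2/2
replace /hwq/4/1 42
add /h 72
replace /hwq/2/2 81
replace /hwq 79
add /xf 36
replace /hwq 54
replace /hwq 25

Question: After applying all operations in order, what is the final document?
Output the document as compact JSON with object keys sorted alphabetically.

Answer: {"h":72,"hwq":25,"r":62,"xf":36}

Derivation:
After op 1 (add /xf/zcb/0 94): {"hwq":[[43,37,64,37],[26,32,41,75],{"o":44,"zar":5},[68,3,82,19,54]],"xf":{"aj":[57,42],"il":[75,49,49,51],"zcb":[94,75,79,47,71]}}
After op 2 (remove /xf/zcb/4): {"hwq":[[43,37,64,37],[26,32,41,75],{"o":44,"zar":5},[68,3,82,19,54]],"xf":{"aj":[57,42],"il":[75,49,49,51],"zcb":[94,75,79,47]}}
After op 3 (add /xf/zcb/2 0): {"hwq":[[43,37,64,37],[26,32,41,75],{"o":44,"zar":5},[68,3,82,19,54]],"xf":{"aj":[57,42],"il":[75,49,49,51],"zcb":[94,75,0,79,47]}}
After op 4 (remove /hwq/3/0): {"hwq":[[43,37,64,37],[26,32,41,75],{"o":44,"zar":5},[3,82,19,54]],"xf":{"aj":[57,42],"il":[75,49,49,51],"zcb":[94,75,0,79,47]}}
After op 5 (add /hwq/0/1 55): {"hwq":[[43,55,37,64,37],[26,32,41,75],{"o":44,"zar":5},[3,82,19,54]],"xf":{"aj":[57,42],"il":[75,49,49,51],"zcb":[94,75,0,79,47]}}
After op 6 (replace /xf 64): {"hwq":[[43,55,37,64,37],[26,32,41,75],{"o":44,"zar":5},[3,82,19,54]],"xf":64}
After op 7 (add /hwq/0 19): {"hwq":[19,[43,55,37,64,37],[26,32,41,75],{"o":44,"zar":5},[3,82,19,54]],"xf":64}
After op 8 (add /hwq/3/mq 66): {"hwq":[19,[43,55,37,64,37],[26,32,41,75],{"mq":66,"o":44,"zar":5},[3,82,19,54]],"xf":64}
After op 9 (add /r 62): {"hwq":[19,[43,55,37,64,37],[26,32,41,75],{"mq":66,"o":44,"zar":5},[3,82,19,54]],"r":62,"xf":64}
After op 10 (remove /hwq/3/mq): {"hwq":[19,[43,55,37,64,37],[26,32,41,75],{"o":44,"zar":5},[3,82,19,54]],"r":62,"xf":64}
After op 11 (remove /hwq/2/2): {"hwq":[19,[43,55,37,64,37],[26,32,75],{"o":44,"zar":5},[3,82,19,54]],"r":62,"xf":64}
After op 12 (replace /hwq/4/1 42): {"hwq":[19,[43,55,37,64,37],[26,32,75],{"o":44,"zar":5},[3,42,19,54]],"r":62,"xf":64}
After op 13 (add /h 72): {"h":72,"hwq":[19,[43,55,37,64,37],[26,32,75],{"o":44,"zar":5},[3,42,19,54]],"r":62,"xf":64}
After op 14 (replace /hwq/2/2 81): {"h":72,"hwq":[19,[43,55,37,64,37],[26,32,81],{"o":44,"zar":5},[3,42,19,54]],"r":62,"xf":64}
After op 15 (replace /hwq 79): {"h":72,"hwq":79,"r":62,"xf":64}
After op 16 (add /xf 36): {"h":72,"hwq":79,"r":62,"xf":36}
After op 17 (replace /hwq 54): {"h":72,"hwq":54,"r":62,"xf":36}
After op 18 (replace /hwq 25): {"h":72,"hwq":25,"r":62,"xf":36}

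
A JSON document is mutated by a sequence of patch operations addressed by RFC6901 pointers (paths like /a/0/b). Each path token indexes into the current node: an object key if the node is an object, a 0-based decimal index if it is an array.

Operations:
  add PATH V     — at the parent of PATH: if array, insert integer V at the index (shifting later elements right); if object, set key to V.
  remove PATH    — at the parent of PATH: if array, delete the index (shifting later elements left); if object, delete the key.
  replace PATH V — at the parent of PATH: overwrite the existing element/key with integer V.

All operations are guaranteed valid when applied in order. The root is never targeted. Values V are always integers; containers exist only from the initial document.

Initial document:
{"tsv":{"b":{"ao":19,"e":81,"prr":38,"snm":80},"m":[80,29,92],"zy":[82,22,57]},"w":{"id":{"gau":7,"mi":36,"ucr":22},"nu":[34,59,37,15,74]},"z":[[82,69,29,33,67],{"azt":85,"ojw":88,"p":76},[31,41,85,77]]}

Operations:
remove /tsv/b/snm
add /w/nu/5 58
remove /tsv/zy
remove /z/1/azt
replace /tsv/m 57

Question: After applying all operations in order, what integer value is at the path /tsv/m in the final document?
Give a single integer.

Answer: 57

Derivation:
After op 1 (remove /tsv/b/snm): {"tsv":{"b":{"ao":19,"e":81,"prr":38},"m":[80,29,92],"zy":[82,22,57]},"w":{"id":{"gau":7,"mi":36,"ucr":22},"nu":[34,59,37,15,74]},"z":[[82,69,29,33,67],{"azt":85,"ojw":88,"p":76},[31,41,85,77]]}
After op 2 (add /w/nu/5 58): {"tsv":{"b":{"ao":19,"e":81,"prr":38},"m":[80,29,92],"zy":[82,22,57]},"w":{"id":{"gau":7,"mi":36,"ucr":22},"nu":[34,59,37,15,74,58]},"z":[[82,69,29,33,67],{"azt":85,"ojw":88,"p":76},[31,41,85,77]]}
After op 3 (remove /tsv/zy): {"tsv":{"b":{"ao":19,"e":81,"prr":38},"m":[80,29,92]},"w":{"id":{"gau":7,"mi":36,"ucr":22},"nu":[34,59,37,15,74,58]},"z":[[82,69,29,33,67],{"azt":85,"ojw":88,"p":76},[31,41,85,77]]}
After op 4 (remove /z/1/azt): {"tsv":{"b":{"ao":19,"e":81,"prr":38},"m":[80,29,92]},"w":{"id":{"gau":7,"mi":36,"ucr":22},"nu":[34,59,37,15,74,58]},"z":[[82,69,29,33,67],{"ojw":88,"p":76},[31,41,85,77]]}
After op 5 (replace /tsv/m 57): {"tsv":{"b":{"ao":19,"e":81,"prr":38},"m":57},"w":{"id":{"gau":7,"mi":36,"ucr":22},"nu":[34,59,37,15,74,58]},"z":[[82,69,29,33,67],{"ojw":88,"p":76},[31,41,85,77]]}
Value at /tsv/m: 57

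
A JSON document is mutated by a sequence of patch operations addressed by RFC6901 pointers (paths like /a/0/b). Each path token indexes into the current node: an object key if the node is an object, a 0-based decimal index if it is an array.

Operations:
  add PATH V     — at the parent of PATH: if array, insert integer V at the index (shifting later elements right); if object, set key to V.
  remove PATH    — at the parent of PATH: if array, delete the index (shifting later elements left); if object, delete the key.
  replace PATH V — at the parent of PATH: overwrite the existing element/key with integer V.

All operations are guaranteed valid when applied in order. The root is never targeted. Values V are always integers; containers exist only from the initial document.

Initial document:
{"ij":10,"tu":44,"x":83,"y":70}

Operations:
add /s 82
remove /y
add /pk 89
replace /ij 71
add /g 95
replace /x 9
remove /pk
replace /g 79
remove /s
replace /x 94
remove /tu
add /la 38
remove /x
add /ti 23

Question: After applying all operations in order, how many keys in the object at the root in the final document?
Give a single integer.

Answer: 4

Derivation:
After op 1 (add /s 82): {"ij":10,"s":82,"tu":44,"x":83,"y":70}
After op 2 (remove /y): {"ij":10,"s":82,"tu":44,"x":83}
After op 3 (add /pk 89): {"ij":10,"pk":89,"s":82,"tu":44,"x":83}
After op 4 (replace /ij 71): {"ij":71,"pk":89,"s":82,"tu":44,"x":83}
After op 5 (add /g 95): {"g":95,"ij":71,"pk":89,"s":82,"tu":44,"x":83}
After op 6 (replace /x 9): {"g":95,"ij":71,"pk":89,"s":82,"tu":44,"x":9}
After op 7 (remove /pk): {"g":95,"ij":71,"s":82,"tu":44,"x":9}
After op 8 (replace /g 79): {"g":79,"ij":71,"s":82,"tu":44,"x":9}
After op 9 (remove /s): {"g":79,"ij":71,"tu":44,"x":9}
After op 10 (replace /x 94): {"g":79,"ij":71,"tu":44,"x":94}
After op 11 (remove /tu): {"g":79,"ij":71,"x":94}
After op 12 (add /la 38): {"g":79,"ij":71,"la":38,"x":94}
After op 13 (remove /x): {"g":79,"ij":71,"la":38}
After op 14 (add /ti 23): {"g":79,"ij":71,"la":38,"ti":23}
Size at the root: 4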